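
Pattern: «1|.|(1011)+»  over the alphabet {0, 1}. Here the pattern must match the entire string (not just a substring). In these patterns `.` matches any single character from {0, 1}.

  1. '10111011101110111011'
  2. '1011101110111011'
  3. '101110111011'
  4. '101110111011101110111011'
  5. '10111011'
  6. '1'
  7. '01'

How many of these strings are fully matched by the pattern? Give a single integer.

1 → match
2 → match
3 → match
4 → match
5 → match
6 → match
7 → no match
Total matched: 6

6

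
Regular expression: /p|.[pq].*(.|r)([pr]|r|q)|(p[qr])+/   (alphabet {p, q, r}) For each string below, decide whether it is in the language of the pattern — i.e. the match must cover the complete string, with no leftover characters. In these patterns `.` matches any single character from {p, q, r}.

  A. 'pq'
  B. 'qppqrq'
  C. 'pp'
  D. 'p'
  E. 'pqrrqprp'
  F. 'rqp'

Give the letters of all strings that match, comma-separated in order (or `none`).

A, B, D, E

A → match
B → match
C → no match
D → match
E → match
F → no match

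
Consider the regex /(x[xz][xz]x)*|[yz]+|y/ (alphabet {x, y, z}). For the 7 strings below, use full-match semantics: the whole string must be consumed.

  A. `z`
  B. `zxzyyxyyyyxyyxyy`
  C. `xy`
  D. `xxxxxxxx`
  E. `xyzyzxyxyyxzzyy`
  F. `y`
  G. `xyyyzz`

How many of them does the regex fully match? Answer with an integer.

A → match
B → no match
C → no match
D → match
E → no match
F → match
G → no match
Total matched: 3

3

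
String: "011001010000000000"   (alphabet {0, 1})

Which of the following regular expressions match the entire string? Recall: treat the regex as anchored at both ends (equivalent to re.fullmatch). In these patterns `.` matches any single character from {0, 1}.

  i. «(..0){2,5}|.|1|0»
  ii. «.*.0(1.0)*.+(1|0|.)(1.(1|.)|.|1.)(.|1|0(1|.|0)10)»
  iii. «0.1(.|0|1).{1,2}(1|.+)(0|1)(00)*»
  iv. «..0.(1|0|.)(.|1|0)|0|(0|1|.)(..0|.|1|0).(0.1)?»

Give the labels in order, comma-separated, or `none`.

i → no match
ii → match
iii → match
iv → no match

ii, iii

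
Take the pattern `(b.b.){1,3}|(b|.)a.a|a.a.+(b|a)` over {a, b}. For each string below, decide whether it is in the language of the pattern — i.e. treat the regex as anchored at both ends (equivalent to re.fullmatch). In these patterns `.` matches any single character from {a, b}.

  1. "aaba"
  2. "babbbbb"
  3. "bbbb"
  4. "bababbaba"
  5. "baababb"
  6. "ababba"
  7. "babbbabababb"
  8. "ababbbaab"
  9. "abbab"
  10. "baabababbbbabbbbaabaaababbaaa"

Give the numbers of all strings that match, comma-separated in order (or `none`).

1 → match
2 → no match
3 → match
4 → no match
5 → no match
6 → match
7 → match
8 → match
9 → no match
10 → no match

1, 3, 6, 7, 8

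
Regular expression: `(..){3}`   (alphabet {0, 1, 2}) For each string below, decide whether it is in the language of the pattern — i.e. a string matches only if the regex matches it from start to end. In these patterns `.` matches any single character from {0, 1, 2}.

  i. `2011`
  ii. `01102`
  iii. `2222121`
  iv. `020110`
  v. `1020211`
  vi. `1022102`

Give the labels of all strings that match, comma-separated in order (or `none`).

iv

i → no match
ii → no match
iii → no match
iv → match
v → no match
vi → no match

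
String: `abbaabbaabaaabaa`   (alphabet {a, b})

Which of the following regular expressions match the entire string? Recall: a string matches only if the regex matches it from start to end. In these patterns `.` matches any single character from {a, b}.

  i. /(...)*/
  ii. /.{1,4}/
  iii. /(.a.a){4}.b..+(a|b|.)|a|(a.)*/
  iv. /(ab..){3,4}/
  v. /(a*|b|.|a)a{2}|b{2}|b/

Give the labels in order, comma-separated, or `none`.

iv

i → no match
ii → no match
iii → no match
iv → match
v → no match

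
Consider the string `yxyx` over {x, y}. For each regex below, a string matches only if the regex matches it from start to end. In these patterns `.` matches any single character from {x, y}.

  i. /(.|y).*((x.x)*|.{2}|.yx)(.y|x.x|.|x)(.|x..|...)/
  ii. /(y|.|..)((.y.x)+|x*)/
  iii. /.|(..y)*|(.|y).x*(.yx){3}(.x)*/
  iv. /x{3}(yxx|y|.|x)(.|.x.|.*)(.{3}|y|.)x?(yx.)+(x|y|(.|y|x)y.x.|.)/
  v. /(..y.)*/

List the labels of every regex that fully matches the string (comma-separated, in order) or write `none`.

i → match
ii → no match
iii → no match
iv → no match — must start with `x`
v → match

i, v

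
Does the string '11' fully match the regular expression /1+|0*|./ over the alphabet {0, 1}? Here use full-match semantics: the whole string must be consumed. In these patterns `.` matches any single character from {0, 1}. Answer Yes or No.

Yes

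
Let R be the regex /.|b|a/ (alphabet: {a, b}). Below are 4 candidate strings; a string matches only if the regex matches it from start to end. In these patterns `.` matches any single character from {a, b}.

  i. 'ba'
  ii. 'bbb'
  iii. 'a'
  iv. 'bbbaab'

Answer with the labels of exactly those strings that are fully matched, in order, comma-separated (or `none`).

iii

i. 'ba' → no match
ii. 'bbb' → no match
iii. 'a' → match
iv. 'bbbaab' → no match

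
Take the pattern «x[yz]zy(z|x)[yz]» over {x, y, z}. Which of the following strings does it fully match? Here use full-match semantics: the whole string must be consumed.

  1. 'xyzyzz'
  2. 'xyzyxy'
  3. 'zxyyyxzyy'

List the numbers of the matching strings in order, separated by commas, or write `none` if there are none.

1 → match
2 → match
3 → no match — must start with 'x'

1, 2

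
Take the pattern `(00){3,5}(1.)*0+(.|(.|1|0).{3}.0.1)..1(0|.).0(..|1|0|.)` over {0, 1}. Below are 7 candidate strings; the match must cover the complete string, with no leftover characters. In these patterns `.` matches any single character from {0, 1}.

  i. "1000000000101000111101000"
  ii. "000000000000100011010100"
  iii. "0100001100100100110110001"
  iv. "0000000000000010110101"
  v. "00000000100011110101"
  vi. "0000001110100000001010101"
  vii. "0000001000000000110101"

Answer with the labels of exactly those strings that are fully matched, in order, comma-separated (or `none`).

i → no match — must start with "00"
ii → match
iii → no match — must start with "00"
iv → match
v → match
vi → match
vii → match

ii, iv, v, vi, vii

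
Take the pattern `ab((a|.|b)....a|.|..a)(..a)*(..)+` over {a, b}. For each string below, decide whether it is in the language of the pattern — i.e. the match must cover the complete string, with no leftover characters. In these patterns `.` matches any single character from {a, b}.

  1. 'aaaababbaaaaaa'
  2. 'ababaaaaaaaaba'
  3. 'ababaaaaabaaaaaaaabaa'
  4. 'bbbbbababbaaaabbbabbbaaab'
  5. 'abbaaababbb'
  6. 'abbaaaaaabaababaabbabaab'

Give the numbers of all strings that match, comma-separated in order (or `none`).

1 → no match — must start with 'ab'
2 → match
3 → match
4 → no match — must start with 'ab'
5 → match
6 → match

2, 3, 5, 6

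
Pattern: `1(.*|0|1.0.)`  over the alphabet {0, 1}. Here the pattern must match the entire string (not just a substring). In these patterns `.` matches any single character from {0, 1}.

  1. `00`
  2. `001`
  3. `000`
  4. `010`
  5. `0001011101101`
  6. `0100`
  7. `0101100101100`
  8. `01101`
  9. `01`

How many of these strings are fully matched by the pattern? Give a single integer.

0

1. `00` → no match — must start with `1`
2. `001` → no match — must start with `1`
3. `000` → no match — must start with `1`
4. `010` → no match — must start with `1`
5 → no match — must start with `1`
6. `0100` → no match — must start with `1`
7 → no match — must start with `1`
8. `01101` → no match — must start with `1`
9. `01` → no match — must start with `1`
Total matched: 0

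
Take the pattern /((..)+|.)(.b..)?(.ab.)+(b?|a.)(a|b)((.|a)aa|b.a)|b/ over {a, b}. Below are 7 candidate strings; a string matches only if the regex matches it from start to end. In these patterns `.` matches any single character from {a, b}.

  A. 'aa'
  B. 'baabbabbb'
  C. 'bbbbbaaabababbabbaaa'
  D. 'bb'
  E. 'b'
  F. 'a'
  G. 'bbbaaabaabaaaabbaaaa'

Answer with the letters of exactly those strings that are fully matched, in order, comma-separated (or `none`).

A → no match
B → no match
C → match
D → no match
E → match
F → no match
G → match

C, E, G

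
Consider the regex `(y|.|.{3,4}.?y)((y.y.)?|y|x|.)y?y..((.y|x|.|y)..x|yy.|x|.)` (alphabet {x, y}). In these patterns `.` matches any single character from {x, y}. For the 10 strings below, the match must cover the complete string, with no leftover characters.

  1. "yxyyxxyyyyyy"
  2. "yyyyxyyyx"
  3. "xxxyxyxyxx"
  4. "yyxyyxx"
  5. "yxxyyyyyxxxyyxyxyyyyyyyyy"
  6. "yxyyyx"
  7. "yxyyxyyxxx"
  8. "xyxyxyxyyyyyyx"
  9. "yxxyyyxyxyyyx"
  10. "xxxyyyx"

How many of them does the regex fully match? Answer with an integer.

5

1 → no match
2 → match
3 → no match
4 → no match
5 → no match
6 → match
7 → match
8 → match
9 → match
10 → no match
Total matched: 5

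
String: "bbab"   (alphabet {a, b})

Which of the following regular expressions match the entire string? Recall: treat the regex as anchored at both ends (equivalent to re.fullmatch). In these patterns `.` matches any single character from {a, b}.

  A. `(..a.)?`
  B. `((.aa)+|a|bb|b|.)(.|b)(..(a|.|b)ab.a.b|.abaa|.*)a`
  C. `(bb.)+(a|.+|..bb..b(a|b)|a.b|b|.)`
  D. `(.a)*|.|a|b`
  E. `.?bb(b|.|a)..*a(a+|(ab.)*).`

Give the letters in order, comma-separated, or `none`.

A → match
B → no match — must end with "a"
C → match
D → no match
E → no match

A, C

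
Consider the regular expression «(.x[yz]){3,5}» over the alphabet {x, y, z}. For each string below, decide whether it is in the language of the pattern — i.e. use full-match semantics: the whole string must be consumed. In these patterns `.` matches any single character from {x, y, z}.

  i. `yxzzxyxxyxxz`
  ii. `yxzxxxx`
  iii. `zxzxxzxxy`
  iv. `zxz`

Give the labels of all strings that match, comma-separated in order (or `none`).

i → match
ii → no match
iii → match
iv → no match

i, iii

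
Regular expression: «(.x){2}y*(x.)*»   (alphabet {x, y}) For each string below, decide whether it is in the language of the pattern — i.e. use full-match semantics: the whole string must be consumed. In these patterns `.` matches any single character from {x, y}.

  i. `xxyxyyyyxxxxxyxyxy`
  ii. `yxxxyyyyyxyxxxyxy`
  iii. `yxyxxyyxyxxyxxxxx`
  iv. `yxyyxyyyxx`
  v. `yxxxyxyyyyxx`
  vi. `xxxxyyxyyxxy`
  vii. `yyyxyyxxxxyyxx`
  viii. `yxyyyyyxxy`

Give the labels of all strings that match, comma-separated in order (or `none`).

i, ii

i → match
ii → match
iii → no match
iv → no match
v → no match
vi → no match
vii → no match
viii → no match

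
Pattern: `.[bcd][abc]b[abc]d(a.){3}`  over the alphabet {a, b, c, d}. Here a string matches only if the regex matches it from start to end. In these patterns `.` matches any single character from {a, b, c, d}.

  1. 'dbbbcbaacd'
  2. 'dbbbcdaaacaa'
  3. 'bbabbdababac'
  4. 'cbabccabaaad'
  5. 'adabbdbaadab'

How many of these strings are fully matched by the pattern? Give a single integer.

2

1 → no match
2 → match
3 → match
4 → no match
5 → no match
Total matched: 2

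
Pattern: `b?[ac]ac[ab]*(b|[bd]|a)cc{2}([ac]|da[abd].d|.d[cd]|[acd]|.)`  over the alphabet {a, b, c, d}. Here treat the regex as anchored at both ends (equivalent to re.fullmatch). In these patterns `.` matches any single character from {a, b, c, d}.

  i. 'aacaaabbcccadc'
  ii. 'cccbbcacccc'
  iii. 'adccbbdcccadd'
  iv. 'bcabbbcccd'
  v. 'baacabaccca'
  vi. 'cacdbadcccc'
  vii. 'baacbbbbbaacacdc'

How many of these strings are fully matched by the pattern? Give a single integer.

2

i → match
ii → no match
iii → no match
iv → no match
v → match
vi → no match
vii → no match
Total matched: 2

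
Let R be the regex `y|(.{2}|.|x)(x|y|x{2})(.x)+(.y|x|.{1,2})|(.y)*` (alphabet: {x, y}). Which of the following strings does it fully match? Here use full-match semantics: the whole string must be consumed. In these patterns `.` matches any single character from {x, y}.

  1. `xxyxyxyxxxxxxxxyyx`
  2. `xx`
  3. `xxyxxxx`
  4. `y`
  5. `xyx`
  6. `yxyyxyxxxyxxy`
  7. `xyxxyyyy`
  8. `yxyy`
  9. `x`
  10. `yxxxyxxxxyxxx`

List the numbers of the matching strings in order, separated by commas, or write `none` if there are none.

1 → no match
2 → no match
3 → match
4 → match
5 → no match
6 → match
7 → no match
8 → no match
9 → no match
10 → no match

3, 4, 6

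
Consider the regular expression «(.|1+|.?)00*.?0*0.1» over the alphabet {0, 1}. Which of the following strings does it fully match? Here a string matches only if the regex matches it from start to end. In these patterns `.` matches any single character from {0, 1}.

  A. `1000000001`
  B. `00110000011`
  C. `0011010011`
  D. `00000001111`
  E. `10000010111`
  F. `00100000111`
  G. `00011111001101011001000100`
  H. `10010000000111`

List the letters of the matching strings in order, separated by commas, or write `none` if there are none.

A

A → match
B → no match
C → no match
D → no match
E → no match
F → no match
G → no match — must end with `1`
H → no match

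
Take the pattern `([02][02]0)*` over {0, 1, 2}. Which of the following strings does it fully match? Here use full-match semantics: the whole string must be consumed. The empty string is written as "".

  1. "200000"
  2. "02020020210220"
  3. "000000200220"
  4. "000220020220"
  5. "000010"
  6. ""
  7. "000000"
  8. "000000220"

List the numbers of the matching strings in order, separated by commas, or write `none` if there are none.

1, 3, 4, 6, 7, 8

1 → match
2 → no match
3 → match
4 → match
5 → no match
6 → match
7 → match
8 → match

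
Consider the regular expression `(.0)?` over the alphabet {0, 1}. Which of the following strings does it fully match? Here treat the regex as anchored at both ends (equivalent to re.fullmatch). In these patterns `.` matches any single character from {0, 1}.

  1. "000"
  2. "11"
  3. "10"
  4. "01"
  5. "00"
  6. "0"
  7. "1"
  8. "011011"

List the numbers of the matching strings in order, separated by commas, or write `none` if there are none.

3, 5

1. "000" → no match
2. "11" → no match
3. "10" → match
4. "01" → no match
5. "00" → match
6. "0" → no match
7. "1" → no match
8. "011011" → no match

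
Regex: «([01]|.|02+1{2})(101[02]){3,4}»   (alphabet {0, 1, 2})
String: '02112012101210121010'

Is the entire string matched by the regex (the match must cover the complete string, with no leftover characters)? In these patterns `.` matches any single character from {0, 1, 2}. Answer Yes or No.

No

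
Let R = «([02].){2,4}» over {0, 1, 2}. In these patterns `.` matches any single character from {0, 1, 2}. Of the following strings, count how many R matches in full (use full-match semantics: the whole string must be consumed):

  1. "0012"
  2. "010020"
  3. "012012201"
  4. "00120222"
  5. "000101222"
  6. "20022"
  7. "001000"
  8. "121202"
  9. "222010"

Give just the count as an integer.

1 → no match
2 → match
3 → no match
4 → no match
5 → no match
6 → no match
7 → no match
8 → no match
9 → no match
Total matched: 1

1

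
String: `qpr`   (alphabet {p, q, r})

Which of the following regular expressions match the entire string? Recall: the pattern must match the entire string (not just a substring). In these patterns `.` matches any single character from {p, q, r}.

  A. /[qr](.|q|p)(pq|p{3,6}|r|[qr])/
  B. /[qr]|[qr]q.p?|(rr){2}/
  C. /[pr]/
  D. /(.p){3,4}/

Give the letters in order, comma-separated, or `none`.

A

A → match
B → no match
C → no match
D → no match — must end with `p`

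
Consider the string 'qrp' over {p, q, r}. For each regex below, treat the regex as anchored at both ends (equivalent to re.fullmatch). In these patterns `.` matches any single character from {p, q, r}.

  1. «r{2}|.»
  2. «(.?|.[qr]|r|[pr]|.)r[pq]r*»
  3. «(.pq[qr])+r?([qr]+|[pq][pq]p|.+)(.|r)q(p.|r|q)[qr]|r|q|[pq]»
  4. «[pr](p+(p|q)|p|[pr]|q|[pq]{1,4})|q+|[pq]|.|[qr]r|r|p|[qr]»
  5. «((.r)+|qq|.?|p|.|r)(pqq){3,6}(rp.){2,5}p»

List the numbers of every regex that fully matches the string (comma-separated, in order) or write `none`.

1 → no match
2 → match
3 → no match
4 → no match
5 → no match

2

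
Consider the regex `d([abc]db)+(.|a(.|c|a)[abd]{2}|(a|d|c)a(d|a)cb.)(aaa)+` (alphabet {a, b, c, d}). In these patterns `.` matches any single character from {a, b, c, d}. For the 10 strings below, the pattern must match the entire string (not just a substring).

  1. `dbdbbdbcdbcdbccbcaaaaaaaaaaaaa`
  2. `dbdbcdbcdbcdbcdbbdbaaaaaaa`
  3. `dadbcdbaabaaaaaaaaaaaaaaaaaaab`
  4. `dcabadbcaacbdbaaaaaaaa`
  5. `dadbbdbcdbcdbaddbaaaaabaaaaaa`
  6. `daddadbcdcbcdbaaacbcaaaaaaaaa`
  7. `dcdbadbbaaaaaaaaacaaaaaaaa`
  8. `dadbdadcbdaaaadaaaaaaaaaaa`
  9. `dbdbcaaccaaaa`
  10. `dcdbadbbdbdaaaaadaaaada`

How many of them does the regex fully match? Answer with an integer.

1 → no match
2 → match
3 → no match — must end with `aaa`
4 → no match
5 → no match
6 → no match
7 → no match
8 → no match
9 → no match
10 → no match — must end with `aaa`
Total matched: 1

1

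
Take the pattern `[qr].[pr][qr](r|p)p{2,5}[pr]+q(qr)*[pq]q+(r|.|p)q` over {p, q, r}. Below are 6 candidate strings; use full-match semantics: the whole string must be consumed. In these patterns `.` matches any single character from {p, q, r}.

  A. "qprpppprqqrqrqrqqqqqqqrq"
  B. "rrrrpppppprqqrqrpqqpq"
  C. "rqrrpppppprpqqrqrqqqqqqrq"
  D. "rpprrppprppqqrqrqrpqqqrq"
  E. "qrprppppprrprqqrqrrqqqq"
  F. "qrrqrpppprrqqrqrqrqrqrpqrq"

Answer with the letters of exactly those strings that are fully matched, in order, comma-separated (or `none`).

A → no match
B → match
C → match
D → match
E → no match
F → match

B, C, D, F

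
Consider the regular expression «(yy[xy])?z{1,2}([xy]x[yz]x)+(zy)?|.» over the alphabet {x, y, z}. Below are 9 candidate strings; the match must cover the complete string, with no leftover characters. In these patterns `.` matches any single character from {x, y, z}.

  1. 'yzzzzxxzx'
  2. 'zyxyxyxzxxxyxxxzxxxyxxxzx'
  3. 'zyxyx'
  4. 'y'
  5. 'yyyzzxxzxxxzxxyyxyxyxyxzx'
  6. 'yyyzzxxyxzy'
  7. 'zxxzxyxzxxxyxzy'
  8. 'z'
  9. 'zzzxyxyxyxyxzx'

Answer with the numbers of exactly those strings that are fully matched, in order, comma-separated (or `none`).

1 → no match
2 → match
3 → match
4 → match
5 → no match
6 → match
7 → match
8 → match
9 → no match

2, 3, 4, 6, 7, 8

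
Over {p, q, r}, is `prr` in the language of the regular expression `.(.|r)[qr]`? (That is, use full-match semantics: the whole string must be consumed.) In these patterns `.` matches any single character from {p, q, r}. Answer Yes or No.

Yes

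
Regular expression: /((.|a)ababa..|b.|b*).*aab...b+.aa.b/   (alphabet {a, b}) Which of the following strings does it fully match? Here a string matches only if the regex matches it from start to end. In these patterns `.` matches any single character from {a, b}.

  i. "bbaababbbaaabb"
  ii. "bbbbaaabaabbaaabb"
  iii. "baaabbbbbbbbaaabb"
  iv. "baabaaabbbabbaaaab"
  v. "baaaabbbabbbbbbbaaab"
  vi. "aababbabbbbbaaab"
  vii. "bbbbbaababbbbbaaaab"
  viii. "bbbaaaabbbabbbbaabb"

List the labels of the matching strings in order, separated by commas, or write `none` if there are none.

i → match
ii → match
iii → match
iv → match
v → match
vi → no match
vii → match
viii → match

i, ii, iii, iv, v, vii, viii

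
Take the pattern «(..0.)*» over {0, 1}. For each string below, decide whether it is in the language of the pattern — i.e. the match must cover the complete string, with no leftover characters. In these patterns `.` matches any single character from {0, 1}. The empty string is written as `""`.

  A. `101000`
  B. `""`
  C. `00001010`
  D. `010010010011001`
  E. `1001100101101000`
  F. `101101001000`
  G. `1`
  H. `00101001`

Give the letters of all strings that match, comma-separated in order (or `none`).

B

A → no match
B → match
C → no match
D → no match
E → no match
F → no match
G → no match
H → no match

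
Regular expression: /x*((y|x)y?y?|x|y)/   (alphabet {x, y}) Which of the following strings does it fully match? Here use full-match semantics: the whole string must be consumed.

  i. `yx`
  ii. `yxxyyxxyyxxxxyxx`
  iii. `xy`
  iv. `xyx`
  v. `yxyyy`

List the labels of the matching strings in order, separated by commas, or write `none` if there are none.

iii

i → no match
ii → no match
iii → match
iv → no match
v → no match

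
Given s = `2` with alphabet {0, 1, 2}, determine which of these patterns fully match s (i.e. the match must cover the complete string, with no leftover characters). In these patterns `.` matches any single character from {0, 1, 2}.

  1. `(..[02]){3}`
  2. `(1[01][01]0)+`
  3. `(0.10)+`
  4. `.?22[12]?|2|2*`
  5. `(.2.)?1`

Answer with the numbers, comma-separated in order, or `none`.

1 → no match
2 → no match — must start with `1`
3 → no match — must start with `0`
4 → match
5 → no match — must end with `1`

4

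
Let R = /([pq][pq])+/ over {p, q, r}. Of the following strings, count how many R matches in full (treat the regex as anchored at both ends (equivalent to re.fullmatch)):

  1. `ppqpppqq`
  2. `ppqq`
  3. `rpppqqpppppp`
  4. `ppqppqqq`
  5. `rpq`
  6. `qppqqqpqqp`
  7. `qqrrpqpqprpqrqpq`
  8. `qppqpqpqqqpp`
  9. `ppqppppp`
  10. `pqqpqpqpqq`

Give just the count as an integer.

7

1 → match
2 → match
3 → no match
4 → match
5 → no match
6 → match
7 → no match
8 → match
9 → match
10 → match
Total matched: 7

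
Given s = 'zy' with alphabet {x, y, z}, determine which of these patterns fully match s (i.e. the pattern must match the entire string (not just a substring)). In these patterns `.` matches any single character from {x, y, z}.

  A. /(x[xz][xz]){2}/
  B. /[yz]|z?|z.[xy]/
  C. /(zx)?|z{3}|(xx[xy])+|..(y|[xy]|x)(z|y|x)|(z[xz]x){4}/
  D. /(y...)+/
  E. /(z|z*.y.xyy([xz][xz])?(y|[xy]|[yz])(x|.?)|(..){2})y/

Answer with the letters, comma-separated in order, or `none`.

E

A → no match — must start with 'x'
B → no match
C → no match
D → no match — must start with 'y'
E → match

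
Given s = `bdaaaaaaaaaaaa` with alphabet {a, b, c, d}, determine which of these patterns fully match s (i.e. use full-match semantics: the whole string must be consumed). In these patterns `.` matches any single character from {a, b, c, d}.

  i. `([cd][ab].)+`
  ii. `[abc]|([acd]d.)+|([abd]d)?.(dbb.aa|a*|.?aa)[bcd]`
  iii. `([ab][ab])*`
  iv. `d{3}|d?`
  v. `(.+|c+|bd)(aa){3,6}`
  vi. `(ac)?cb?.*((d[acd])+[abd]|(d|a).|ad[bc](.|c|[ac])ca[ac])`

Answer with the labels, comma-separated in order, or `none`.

i → no match
ii → no match
iii → no match
iv → no match
v → match
vi → no match

v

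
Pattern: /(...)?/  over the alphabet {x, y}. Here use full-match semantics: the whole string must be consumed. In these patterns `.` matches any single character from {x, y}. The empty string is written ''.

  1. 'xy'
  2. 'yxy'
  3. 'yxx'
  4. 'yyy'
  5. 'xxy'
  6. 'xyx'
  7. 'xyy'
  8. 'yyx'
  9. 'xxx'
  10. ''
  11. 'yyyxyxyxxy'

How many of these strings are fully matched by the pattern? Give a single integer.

9

1 → no match
2 → match
3 → match
4 → match
5 → match
6 → match
7 → match
8 → match
9 → match
10 → match
11 → no match
Total matched: 9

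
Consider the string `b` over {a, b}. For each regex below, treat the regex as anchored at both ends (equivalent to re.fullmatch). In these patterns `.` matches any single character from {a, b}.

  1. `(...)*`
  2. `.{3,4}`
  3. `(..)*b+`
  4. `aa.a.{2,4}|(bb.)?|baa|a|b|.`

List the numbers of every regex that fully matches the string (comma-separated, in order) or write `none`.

1 → no match
2 → no match
3 → match
4 → match

3, 4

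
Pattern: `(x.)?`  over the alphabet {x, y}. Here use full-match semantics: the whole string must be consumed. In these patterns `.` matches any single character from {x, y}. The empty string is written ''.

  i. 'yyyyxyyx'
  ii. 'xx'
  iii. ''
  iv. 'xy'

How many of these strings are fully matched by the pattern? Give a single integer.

i. 'yyyyxyyx' → no match
ii. 'xx' → match
iii. '' → match
iv. 'xy' → match
Total matched: 3

3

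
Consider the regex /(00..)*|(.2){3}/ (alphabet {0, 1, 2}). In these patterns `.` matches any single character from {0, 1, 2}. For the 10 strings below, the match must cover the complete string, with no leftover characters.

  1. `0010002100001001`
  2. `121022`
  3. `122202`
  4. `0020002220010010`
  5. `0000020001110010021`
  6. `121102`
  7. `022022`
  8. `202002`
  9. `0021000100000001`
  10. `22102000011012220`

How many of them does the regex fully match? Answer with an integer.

1 → no match
2 → no match
3 → match
4 → no match
5 → no match
6 → no match
7 → no match
8 → no match
9 → match
10 → no match
Total matched: 2

2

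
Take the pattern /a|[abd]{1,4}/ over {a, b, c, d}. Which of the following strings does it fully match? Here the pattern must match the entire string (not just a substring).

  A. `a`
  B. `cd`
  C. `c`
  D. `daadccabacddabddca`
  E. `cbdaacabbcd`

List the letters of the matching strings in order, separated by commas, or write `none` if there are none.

A

A → match
B → no match
C → no match
D → no match
E → no match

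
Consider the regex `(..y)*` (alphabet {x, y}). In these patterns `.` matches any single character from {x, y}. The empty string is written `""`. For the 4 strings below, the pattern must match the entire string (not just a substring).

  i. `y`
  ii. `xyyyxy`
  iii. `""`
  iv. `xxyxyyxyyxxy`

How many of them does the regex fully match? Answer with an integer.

3

i → no match
ii → match
iii → match
iv → match
Total matched: 3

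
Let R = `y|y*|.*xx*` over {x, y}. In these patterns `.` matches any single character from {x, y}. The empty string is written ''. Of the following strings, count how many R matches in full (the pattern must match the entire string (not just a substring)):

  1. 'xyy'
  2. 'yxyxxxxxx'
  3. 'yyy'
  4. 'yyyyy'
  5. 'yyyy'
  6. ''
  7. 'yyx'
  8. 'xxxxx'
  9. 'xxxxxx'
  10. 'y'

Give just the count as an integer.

1 → no match
2 → match
3 → match
4 → match
5 → match
6 → match
7 → match
8 → match
9 → match
10 → match
Total matched: 9

9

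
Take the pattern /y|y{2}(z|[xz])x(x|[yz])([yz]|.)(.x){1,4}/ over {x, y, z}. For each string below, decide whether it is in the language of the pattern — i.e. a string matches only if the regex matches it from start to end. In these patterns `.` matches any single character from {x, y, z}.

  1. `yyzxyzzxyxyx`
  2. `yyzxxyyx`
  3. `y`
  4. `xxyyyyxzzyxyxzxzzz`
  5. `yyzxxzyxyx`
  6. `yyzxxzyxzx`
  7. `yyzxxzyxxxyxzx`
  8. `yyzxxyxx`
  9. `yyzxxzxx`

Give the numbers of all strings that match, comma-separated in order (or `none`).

1, 2, 3, 5, 6, 7, 8, 9

1. `yyzxyzzxyxyx` → match
2. `yyzxxyyx` → match
3. `y` → match
4 → no match — must start with `y`
5. `yyzxxzyxyx` → match
6. `yyzxxzyxzx` → match
7 → match
8. `yyzxxyxx` → match
9. `yyzxxzxx` → match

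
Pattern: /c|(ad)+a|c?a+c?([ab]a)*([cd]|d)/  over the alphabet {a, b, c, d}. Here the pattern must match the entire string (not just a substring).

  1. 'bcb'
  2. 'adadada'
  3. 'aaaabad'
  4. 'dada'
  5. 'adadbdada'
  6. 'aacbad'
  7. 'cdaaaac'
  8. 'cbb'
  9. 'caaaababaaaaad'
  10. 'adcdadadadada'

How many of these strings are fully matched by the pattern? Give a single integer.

1 → no match
2 → match
3 → match
4 → no match
5 → no match
6 → match
7 → no match
8 → no match
9 → match
10 → no match
Total matched: 4

4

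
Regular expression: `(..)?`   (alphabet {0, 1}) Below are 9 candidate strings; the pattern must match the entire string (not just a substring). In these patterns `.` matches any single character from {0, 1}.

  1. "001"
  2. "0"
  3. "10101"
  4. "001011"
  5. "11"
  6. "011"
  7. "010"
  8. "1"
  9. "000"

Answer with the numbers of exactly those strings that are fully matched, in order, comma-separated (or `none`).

5

1 → no match
2 → no match
3 → no match
4 → no match
5 → match
6 → no match
7 → no match
8 → no match
9 → no match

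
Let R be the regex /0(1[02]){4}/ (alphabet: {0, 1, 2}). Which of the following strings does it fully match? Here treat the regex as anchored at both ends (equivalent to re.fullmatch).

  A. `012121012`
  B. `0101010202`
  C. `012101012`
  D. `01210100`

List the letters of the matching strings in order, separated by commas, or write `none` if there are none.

A, C

A → match
B → no match
C → match
D → no match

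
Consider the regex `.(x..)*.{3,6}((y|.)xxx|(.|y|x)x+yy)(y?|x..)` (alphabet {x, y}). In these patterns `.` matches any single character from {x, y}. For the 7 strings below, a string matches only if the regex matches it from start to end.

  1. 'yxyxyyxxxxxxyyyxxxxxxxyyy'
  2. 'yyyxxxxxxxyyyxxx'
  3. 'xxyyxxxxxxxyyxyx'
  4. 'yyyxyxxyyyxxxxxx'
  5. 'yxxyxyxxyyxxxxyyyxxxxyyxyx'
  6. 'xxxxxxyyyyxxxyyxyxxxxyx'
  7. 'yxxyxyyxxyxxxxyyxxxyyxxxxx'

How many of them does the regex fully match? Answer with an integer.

3

1 → no match
2 → no match
3 → match
4 → no match
5 → match
6 → no match
7 → match
Total matched: 3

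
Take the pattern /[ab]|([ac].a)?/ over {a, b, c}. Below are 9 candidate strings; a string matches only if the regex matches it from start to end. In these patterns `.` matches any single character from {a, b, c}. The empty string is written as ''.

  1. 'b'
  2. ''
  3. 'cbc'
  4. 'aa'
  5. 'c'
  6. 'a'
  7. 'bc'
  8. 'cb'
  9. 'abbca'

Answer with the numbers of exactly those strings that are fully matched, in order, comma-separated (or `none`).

1, 2, 6

1 → match
2 → match
3 → no match
4 → no match
5 → no match
6 → match
7 → no match
8 → no match
9 → no match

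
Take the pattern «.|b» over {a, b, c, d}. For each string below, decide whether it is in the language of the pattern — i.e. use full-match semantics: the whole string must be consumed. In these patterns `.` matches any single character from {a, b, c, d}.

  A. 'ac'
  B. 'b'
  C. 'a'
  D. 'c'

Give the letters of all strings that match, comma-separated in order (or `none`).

B, C, D

A → no match
B → match
C → match
D → match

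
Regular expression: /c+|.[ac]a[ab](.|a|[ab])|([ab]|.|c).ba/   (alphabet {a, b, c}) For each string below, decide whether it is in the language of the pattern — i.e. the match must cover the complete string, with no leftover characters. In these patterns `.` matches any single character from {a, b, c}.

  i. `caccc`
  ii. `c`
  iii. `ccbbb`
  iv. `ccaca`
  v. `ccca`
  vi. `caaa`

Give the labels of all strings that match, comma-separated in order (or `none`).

ii

i → no match
ii → match
iii → no match
iv → no match
v → no match
vi → no match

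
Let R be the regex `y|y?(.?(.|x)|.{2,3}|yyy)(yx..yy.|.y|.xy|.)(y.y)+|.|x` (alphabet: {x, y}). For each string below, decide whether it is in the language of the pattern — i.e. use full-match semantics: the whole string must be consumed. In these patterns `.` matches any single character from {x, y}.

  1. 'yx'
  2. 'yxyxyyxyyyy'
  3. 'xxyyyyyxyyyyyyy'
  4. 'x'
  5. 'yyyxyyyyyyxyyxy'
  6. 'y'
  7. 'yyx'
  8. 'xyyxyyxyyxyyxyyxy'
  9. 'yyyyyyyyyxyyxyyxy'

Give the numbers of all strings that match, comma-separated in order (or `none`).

2, 3, 4, 5, 6, 8, 9

1 → no match
2 → match
3 → match
4 → match
5 → match
6 → match
7 → no match
8 → match
9 → match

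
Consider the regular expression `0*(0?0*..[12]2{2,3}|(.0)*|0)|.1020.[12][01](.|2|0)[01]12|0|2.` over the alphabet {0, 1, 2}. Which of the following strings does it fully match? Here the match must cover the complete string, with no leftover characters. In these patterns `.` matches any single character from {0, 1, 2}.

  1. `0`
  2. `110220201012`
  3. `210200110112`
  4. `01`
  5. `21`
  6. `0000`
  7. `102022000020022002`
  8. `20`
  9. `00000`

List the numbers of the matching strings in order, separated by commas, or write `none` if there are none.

1 → match
2 → no match
3 → match
4 → no match
5 → match
6 → match
7 → no match
8 → match
9 → match

1, 3, 5, 6, 8, 9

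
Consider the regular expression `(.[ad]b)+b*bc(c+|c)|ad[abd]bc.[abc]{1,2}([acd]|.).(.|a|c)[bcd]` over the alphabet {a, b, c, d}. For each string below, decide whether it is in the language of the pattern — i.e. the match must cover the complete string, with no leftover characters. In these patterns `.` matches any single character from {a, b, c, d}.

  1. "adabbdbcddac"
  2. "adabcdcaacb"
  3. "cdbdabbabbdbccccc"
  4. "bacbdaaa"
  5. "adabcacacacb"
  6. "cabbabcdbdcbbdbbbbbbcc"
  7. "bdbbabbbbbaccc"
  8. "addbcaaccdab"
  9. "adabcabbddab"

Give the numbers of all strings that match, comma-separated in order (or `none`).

2, 5, 8, 9

1 → no match
2 → match
3 → no match
4 → no match
5 → match
6 → no match
7 → no match
8 → match
9 → match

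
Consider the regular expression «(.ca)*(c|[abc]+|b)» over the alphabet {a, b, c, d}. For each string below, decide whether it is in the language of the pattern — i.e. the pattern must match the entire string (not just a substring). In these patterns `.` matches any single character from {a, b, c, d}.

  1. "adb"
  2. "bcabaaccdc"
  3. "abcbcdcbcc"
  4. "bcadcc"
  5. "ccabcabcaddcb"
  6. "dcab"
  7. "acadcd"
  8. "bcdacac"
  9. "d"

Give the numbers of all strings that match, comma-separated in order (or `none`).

6

1 → no match
2 → no match
3 → no match
4 → no match
5 → no match
6 → match
7 → no match
8 → no match
9 → no match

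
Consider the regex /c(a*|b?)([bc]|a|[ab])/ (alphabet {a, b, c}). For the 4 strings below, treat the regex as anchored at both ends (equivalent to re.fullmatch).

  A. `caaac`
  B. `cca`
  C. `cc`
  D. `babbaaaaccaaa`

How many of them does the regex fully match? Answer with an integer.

A → match
B → no match
C → match
D → no match — must start with `c`
Total matched: 2

2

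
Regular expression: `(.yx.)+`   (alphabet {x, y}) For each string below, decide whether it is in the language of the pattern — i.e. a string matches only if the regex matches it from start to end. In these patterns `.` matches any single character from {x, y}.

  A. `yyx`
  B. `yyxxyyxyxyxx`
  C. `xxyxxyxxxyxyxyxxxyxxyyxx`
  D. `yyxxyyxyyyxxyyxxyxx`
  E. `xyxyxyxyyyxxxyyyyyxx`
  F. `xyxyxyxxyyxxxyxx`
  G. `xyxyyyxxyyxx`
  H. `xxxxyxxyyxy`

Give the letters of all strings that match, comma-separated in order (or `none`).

B, F, G

A → no match
B → match
C → no match
D → no match
E → no match
F → match
G → match
H → no match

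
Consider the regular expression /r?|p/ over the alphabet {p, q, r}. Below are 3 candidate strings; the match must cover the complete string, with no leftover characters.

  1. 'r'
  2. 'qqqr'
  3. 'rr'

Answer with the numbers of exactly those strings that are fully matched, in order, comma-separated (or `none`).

1 → match
2 → no match
3 → no match

1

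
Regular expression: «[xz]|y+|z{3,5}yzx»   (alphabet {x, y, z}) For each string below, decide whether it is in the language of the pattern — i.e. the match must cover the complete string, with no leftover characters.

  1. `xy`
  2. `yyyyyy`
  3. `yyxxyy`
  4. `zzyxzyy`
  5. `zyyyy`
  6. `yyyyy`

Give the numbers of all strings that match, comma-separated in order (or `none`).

2, 6

1 → no match
2 → match
3 → no match
4 → no match
5 → no match
6 → match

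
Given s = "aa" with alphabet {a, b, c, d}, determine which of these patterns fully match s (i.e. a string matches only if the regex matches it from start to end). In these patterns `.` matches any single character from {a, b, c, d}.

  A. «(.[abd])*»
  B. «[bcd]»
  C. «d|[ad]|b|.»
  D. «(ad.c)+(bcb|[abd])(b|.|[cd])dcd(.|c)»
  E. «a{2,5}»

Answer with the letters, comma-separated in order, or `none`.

A → match
B → no match
C → no match
D → no match — must start with "ad"
E → match

A, E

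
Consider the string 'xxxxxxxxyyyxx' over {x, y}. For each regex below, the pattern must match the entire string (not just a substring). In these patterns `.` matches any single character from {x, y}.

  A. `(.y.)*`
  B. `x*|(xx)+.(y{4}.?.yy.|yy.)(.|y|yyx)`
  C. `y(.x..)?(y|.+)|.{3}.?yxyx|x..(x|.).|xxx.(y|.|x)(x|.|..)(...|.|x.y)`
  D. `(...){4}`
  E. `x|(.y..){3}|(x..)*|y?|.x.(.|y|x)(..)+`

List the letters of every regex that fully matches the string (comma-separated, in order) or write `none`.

A → no match
B → match
C → no match
D → no match
E → no match

B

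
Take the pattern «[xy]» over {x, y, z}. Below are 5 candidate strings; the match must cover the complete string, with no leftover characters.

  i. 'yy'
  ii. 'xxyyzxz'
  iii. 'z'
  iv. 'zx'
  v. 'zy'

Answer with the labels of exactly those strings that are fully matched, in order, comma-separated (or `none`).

i → no match
ii → no match
iii → no match
iv → no match
v → no match

none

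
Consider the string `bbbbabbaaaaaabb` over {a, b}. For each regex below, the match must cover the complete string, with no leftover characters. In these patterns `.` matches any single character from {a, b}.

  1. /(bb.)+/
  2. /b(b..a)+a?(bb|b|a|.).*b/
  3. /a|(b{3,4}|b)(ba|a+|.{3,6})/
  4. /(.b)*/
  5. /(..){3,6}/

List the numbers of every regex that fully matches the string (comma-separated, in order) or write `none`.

1 → no match
2 → match
3 → no match
4 → no match
5 → no match

2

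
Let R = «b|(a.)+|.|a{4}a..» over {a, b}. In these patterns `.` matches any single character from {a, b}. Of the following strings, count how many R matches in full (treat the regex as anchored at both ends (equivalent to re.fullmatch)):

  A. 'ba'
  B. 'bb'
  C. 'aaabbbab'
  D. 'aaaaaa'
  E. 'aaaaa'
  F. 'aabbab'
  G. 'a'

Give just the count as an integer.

2

A → no match
B → no match
C → no match
D → match
E → no match
F → no match
G → match
Total matched: 2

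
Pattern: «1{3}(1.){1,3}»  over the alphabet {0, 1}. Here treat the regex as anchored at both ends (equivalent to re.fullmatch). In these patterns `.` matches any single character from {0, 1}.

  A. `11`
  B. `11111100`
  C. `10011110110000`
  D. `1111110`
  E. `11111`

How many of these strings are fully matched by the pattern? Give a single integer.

2

A → no match
B → no match
C → no match
D → match
E → match
Total matched: 2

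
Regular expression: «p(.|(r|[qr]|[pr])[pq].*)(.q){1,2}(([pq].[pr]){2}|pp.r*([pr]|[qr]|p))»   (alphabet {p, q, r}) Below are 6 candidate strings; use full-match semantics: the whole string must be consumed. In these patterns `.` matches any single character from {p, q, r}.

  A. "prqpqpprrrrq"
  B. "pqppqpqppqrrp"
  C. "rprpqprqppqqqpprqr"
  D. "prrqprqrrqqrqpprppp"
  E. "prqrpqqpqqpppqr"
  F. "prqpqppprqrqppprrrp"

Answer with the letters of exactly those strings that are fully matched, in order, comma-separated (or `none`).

A → match
B → match
C → no match — must start with "p"
D → no match
E → match
F → match

A, B, E, F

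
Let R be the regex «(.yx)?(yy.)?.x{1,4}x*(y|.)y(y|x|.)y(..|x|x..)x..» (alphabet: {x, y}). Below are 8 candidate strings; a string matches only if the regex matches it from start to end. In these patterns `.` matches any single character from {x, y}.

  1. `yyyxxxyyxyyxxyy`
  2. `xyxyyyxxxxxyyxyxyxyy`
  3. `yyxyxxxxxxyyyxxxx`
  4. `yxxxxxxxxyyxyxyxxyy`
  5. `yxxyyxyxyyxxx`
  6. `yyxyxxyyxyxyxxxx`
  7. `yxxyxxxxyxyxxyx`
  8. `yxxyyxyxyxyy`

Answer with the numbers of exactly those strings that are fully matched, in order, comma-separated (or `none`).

1, 2, 3, 4, 5, 6, 8

1 → match
2 → match
3 → match
4 → match
5 → match
6 → match
7 → no match
8 → match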